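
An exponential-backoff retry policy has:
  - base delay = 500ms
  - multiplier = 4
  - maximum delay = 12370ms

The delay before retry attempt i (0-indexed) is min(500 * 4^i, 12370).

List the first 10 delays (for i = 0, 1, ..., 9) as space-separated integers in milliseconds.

Answer: 500 2000 8000 12370 12370 12370 12370 12370 12370 12370

Derivation:
Computing each delay:
  i=0: min(500*4^0, 12370) = 500
  i=1: min(500*4^1, 12370) = 2000
  i=2: min(500*4^2, 12370) = 8000
  i=3: min(500*4^3, 12370) = 12370
  i=4: min(500*4^4, 12370) = 12370
  i=5: min(500*4^5, 12370) = 12370
  i=6: min(500*4^6, 12370) = 12370
  i=7: min(500*4^7, 12370) = 12370
  i=8: min(500*4^8, 12370) = 12370
  i=9: min(500*4^9, 12370) = 12370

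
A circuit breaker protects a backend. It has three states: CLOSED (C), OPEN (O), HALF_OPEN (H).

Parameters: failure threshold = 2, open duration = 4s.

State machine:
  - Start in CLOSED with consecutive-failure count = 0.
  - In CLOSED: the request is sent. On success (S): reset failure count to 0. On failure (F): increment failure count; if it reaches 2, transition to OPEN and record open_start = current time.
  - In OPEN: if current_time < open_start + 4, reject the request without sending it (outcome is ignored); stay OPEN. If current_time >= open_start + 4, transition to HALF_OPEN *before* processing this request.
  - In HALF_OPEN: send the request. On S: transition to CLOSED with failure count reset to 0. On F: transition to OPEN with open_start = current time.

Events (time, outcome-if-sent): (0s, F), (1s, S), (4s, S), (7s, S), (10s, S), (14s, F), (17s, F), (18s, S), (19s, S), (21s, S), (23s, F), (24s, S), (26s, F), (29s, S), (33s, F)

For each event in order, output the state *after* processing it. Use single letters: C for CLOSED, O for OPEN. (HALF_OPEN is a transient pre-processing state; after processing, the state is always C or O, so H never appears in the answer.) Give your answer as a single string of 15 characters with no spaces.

Answer: CCCCCCOOOCCCCCC

Derivation:
State after each event:
  event#1 t=0s outcome=F: state=CLOSED
  event#2 t=1s outcome=S: state=CLOSED
  event#3 t=4s outcome=S: state=CLOSED
  event#4 t=7s outcome=S: state=CLOSED
  event#5 t=10s outcome=S: state=CLOSED
  event#6 t=14s outcome=F: state=CLOSED
  event#7 t=17s outcome=F: state=OPEN
  event#8 t=18s outcome=S: state=OPEN
  event#9 t=19s outcome=S: state=OPEN
  event#10 t=21s outcome=S: state=CLOSED
  event#11 t=23s outcome=F: state=CLOSED
  event#12 t=24s outcome=S: state=CLOSED
  event#13 t=26s outcome=F: state=CLOSED
  event#14 t=29s outcome=S: state=CLOSED
  event#15 t=33s outcome=F: state=CLOSED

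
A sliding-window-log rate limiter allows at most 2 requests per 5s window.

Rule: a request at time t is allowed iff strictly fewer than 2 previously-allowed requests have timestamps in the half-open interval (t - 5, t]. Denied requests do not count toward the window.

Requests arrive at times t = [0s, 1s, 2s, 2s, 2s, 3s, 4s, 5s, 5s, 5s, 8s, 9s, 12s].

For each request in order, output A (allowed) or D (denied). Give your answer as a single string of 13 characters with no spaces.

Tracking allowed requests in the window:
  req#1 t=0s: ALLOW
  req#2 t=1s: ALLOW
  req#3 t=2s: DENY
  req#4 t=2s: DENY
  req#5 t=2s: DENY
  req#6 t=3s: DENY
  req#7 t=4s: DENY
  req#8 t=5s: ALLOW
  req#9 t=5s: DENY
  req#10 t=5s: DENY
  req#11 t=8s: ALLOW
  req#12 t=9s: DENY
  req#13 t=12s: ALLOW

Answer: AADDDDDADDADA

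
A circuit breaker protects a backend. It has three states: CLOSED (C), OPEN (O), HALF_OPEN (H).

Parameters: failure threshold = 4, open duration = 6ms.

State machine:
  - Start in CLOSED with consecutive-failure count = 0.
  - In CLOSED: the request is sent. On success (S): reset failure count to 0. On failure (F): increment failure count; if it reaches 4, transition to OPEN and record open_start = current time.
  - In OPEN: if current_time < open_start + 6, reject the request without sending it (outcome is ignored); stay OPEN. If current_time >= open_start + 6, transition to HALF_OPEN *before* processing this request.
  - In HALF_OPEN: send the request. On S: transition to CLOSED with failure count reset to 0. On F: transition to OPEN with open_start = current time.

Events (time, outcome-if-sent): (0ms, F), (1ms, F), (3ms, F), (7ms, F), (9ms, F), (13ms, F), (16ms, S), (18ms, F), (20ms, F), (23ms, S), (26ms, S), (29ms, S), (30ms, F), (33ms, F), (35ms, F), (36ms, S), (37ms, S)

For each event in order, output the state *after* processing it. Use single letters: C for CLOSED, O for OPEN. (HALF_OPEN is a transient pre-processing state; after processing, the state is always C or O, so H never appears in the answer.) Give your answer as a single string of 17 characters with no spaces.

State after each event:
  event#1 t=0ms outcome=F: state=CLOSED
  event#2 t=1ms outcome=F: state=CLOSED
  event#3 t=3ms outcome=F: state=CLOSED
  event#4 t=7ms outcome=F: state=OPEN
  event#5 t=9ms outcome=F: state=OPEN
  event#6 t=13ms outcome=F: state=OPEN
  event#7 t=16ms outcome=S: state=OPEN
  event#8 t=18ms outcome=F: state=OPEN
  event#9 t=20ms outcome=F: state=OPEN
  event#10 t=23ms outcome=S: state=OPEN
  event#11 t=26ms outcome=S: state=CLOSED
  event#12 t=29ms outcome=S: state=CLOSED
  event#13 t=30ms outcome=F: state=CLOSED
  event#14 t=33ms outcome=F: state=CLOSED
  event#15 t=35ms outcome=F: state=CLOSED
  event#16 t=36ms outcome=S: state=CLOSED
  event#17 t=37ms outcome=S: state=CLOSED

Answer: CCCOOOOOOOCCCCCCC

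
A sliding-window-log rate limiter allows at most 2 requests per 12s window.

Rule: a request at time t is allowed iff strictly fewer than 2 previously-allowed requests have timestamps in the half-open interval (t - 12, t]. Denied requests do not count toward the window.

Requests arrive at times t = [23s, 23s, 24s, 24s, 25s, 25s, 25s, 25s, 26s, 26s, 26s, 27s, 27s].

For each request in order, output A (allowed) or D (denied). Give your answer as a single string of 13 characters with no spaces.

Answer: AADDDDDDDDDDD

Derivation:
Tracking allowed requests in the window:
  req#1 t=23s: ALLOW
  req#2 t=23s: ALLOW
  req#3 t=24s: DENY
  req#4 t=24s: DENY
  req#5 t=25s: DENY
  req#6 t=25s: DENY
  req#7 t=25s: DENY
  req#8 t=25s: DENY
  req#9 t=26s: DENY
  req#10 t=26s: DENY
  req#11 t=26s: DENY
  req#12 t=27s: DENY
  req#13 t=27s: DENY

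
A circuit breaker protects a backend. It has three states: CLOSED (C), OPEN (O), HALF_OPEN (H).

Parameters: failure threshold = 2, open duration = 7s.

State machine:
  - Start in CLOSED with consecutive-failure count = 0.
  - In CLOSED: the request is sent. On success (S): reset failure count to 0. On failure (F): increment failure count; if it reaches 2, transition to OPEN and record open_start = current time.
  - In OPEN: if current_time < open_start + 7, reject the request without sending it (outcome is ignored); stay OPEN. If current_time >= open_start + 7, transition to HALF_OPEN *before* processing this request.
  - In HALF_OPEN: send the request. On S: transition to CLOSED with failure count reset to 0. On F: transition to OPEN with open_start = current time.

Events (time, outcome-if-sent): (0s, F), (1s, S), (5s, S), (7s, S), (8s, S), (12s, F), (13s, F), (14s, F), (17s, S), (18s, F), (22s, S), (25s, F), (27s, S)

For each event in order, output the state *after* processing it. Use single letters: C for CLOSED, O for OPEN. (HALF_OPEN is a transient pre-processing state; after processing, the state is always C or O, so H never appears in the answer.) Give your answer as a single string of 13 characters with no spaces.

Answer: CCCCCCOOOOCCC

Derivation:
State after each event:
  event#1 t=0s outcome=F: state=CLOSED
  event#2 t=1s outcome=S: state=CLOSED
  event#3 t=5s outcome=S: state=CLOSED
  event#4 t=7s outcome=S: state=CLOSED
  event#5 t=8s outcome=S: state=CLOSED
  event#6 t=12s outcome=F: state=CLOSED
  event#7 t=13s outcome=F: state=OPEN
  event#8 t=14s outcome=F: state=OPEN
  event#9 t=17s outcome=S: state=OPEN
  event#10 t=18s outcome=F: state=OPEN
  event#11 t=22s outcome=S: state=CLOSED
  event#12 t=25s outcome=F: state=CLOSED
  event#13 t=27s outcome=S: state=CLOSED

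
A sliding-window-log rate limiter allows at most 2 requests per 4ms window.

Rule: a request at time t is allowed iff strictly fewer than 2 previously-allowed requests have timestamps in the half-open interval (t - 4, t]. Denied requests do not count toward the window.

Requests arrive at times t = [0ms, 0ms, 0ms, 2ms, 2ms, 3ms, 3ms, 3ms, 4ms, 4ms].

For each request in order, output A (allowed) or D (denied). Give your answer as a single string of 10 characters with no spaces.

Tracking allowed requests in the window:
  req#1 t=0ms: ALLOW
  req#2 t=0ms: ALLOW
  req#3 t=0ms: DENY
  req#4 t=2ms: DENY
  req#5 t=2ms: DENY
  req#6 t=3ms: DENY
  req#7 t=3ms: DENY
  req#8 t=3ms: DENY
  req#9 t=4ms: ALLOW
  req#10 t=4ms: ALLOW

Answer: AADDDDDDAA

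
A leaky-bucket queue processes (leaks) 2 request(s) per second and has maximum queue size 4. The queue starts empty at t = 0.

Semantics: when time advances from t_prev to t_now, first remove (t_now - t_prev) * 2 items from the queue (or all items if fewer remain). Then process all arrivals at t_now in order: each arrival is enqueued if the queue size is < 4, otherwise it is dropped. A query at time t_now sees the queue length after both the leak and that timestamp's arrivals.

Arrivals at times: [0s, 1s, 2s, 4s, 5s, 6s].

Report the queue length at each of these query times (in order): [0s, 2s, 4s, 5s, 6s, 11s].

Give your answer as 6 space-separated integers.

Answer: 1 1 1 1 1 0

Derivation:
Queue lengths at query times:
  query t=0s: backlog = 1
  query t=2s: backlog = 1
  query t=4s: backlog = 1
  query t=5s: backlog = 1
  query t=6s: backlog = 1
  query t=11s: backlog = 0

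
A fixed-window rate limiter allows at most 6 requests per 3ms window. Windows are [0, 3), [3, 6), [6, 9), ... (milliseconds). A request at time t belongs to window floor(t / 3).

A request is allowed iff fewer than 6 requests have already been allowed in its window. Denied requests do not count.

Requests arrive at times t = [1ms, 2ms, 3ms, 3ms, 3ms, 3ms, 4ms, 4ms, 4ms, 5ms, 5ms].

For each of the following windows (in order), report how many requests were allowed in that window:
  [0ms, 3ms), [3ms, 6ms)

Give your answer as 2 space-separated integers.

Processing requests:
  req#1 t=1ms (window 0): ALLOW
  req#2 t=2ms (window 0): ALLOW
  req#3 t=3ms (window 1): ALLOW
  req#4 t=3ms (window 1): ALLOW
  req#5 t=3ms (window 1): ALLOW
  req#6 t=3ms (window 1): ALLOW
  req#7 t=4ms (window 1): ALLOW
  req#8 t=4ms (window 1): ALLOW
  req#9 t=4ms (window 1): DENY
  req#10 t=5ms (window 1): DENY
  req#11 t=5ms (window 1): DENY

Allowed counts by window: 2 6

Answer: 2 6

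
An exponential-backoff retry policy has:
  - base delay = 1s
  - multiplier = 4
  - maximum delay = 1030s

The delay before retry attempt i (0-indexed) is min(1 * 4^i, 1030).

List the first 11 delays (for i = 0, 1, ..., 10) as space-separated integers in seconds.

Answer: 1 4 16 64 256 1024 1030 1030 1030 1030 1030

Derivation:
Computing each delay:
  i=0: min(1*4^0, 1030) = 1
  i=1: min(1*4^1, 1030) = 4
  i=2: min(1*4^2, 1030) = 16
  i=3: min(1*4^3, 1030) = 64
  i=4: min(1*4^4, 1030) = 256
  i=5: min(1*4^5, 1030) = 1024
  i=6: min(1*4^6, 1030) = 1030
  i=7: min(1*4^7, 1030) = 1030
  i=8: min(1*4^8, 1030) = 1030
  i=9: min(1*4^9, 1030) = 1030
  i=10: min(1*4^10, 1030) = 1030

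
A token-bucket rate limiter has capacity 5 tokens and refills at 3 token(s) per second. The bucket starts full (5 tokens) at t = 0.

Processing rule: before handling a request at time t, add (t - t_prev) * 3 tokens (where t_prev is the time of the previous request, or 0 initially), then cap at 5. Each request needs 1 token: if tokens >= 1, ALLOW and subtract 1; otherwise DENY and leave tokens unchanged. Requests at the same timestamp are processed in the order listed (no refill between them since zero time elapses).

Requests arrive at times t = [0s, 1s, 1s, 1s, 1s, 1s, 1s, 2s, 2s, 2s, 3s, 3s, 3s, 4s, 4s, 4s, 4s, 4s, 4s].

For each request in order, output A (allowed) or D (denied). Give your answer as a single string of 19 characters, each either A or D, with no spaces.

Answer: AAAAAADAAAAAAAAADDD

Derivation:
Simulating step by step:
  req#1 t=0s: ALLOW
  req#2 t=1s: ALLOW
  req#3 t=1s: ALLOW
  req#4 t=1s: ALLOW
  req#5 t=1s: ALLOW
  req#6 t=1s: ALLOW
  req#7 t=1s: DENY
  req#8 t=2s: ALLOW
  req#9 t=2s: ALLOW
  req#10 t=2s: ALLOW
  req#11 t=3s: ALLOW
  req#12 t=3s: ALLOW
  req#13 t=3s: ALLOW
  req#14 t=4s: ALLOW
  req#15 t=4s: ALLOW
  req#16 t=4s: ALLOW
  req#17 t=4s: DENY
  req#18 t=4s: DENY
  req#19 t=4s: DENY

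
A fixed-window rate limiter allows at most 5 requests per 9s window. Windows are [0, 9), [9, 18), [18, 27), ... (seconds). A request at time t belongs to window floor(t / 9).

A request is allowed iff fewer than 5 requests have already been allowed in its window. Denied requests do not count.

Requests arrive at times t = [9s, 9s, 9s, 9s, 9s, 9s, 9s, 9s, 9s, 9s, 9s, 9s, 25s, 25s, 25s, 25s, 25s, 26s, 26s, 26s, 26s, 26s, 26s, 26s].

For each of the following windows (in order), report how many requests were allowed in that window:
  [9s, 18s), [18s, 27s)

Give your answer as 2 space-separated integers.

Processing requests:
  req#1 t=9s (window 1): ALLOW
  req#2 t=9s (window 1): ALLOW
  req#3 t=9s (window 1): ALLOW
  req#4 t=9s (window 1): ALLOW
  req#5 t=9s (window 1): ALLOW
  req#6 t=9s (window 1): DENY
  req#7 t=9s (window 1): DENY
  req#8 t=9s (window 1): DENY
  req#9 t=9s (window 1): DENY
  req#10 t=9s (window 1): DENY
  req#11 t=9s (window 1): DENY
  req#12 t=9s (window 1): DENY
  req#13 t=25s (window 2): ALLOW
  req#14 t=25s (window 2): ALLOW
  req#15 t=25s (window 2): ALLOW
  req#16 t=25s (window 2): ALLOW
  req#17 t=25s (window 2): ALLOW
  req#18 t=26s (window 2): DENY
  req#19 t=26s (window 2): DENY
  req#20 t=26s (window 2): DENY
  req#21 t=26s (window 2): DENY
  req#22 t=26s (window 2): DENY
  req#23 t=26s (window 2): DENY
  req#24 t=26s (window 2): DENY

Allowed counts by window: 5 5

Answer: 5 5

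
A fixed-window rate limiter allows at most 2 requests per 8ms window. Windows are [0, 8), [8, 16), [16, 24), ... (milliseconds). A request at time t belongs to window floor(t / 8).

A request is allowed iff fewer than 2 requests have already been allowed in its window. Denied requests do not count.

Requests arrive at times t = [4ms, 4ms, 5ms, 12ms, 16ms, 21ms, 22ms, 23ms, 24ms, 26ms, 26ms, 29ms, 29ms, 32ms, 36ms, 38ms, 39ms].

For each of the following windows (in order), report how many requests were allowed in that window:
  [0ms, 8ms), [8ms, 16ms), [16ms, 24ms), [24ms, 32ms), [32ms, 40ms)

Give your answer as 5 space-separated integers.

Answer: 2 1 2 2 2

Derivation:
Processing requests:
  req#1 t=4ms (window 0): ALLOW
  req#2 t=4ms (window 0): ALLOW
  req#3 t=5ms (window 0): DENY
  req#4 t=12ms (window 1): ALLOW
  req#5 t=16ms (window 2): ALLOW
  req#6 t=21ms (window 2): ALLOW
  req#7 t=22ms (window 2): DENY
  req#8 t=23ms (window 2): DENY
  req#9 t=24ms (window 3): ALLOW
  req#10 t=26ms (window 3): ALLOW
  req#11 t=26ms (window 3): DENY
  req#12 t=29ms (window 3): DENY
  req#13 t=29ms (window 3): DENY
  req#14 t=32ms (window 4): ALLOW
  req#15 t=36ms (window 4): ALLOW
  req#16 t=38ms (window 4): DENY
  req#17 t=39ms (window 4): DENY

Allowed counts by window: 2 1 2 2 2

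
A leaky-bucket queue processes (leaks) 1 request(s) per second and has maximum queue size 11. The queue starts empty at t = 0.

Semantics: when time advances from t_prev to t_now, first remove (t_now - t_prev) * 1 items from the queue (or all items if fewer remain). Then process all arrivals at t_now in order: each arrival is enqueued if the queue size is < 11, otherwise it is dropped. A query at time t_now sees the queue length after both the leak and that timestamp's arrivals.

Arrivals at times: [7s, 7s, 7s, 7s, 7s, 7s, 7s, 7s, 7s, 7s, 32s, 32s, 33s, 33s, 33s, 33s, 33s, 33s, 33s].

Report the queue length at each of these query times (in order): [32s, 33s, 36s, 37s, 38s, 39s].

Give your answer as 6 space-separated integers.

Queue lengths at query times:
  query t=32s: backlog = 2
  query t=33s: backlog = 8
  query t=36s: backlog = 5
  query t=37s: backlog = 4
  query t=38s: backlog = 3
  query t=39s: backlog = 2

Answer: 2 8 5 4 3 2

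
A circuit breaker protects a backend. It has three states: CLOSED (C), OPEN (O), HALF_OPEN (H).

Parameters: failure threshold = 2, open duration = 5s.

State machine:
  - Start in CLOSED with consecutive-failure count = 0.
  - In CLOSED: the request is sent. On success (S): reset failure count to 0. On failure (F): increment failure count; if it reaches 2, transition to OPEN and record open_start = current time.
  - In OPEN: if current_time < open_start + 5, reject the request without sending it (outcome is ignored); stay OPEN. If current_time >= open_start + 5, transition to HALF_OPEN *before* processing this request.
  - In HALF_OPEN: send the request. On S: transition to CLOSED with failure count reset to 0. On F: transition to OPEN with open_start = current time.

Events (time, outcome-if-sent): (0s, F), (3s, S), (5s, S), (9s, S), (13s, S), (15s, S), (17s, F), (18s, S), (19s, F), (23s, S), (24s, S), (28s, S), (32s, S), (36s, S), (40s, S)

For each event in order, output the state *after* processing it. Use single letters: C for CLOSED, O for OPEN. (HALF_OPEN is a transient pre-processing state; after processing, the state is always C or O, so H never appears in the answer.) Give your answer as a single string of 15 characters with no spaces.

State after each event:
  event#1 t=0s outcome=F: state=CLOSED
  event#2 t=3s outcome=S: state=CLOSED
  event#3 t=5s outcome=S: state=CLOSED
  event#4 t=9s outcome=S: state=CLOSED
  event#5 t=13s outcome=S: state=CLOSED
  event#6 t=15s outcome=S: state=CLOSED
  event#7 t=17s outcome=F: state=CLOSED
  event#8 t=18s outcome=S: state=CLOSED
  event#9 t=19s outcome=F: state=CLOSED
  event#10 t=23s outcome=S: state=CLOSED
  event#11 t=24s outcome=S: state=CLOSED
  event#12 t=28s outcome=S: state=CLOSED
  event#13 t=32s outcome=S: state=CLOSED
  event#14 t=36s outcome=S: state=CLOSED
  event#15 t=40s outcome=S: state=CLOSED

Answer: CCCCCCCCCCCCCCC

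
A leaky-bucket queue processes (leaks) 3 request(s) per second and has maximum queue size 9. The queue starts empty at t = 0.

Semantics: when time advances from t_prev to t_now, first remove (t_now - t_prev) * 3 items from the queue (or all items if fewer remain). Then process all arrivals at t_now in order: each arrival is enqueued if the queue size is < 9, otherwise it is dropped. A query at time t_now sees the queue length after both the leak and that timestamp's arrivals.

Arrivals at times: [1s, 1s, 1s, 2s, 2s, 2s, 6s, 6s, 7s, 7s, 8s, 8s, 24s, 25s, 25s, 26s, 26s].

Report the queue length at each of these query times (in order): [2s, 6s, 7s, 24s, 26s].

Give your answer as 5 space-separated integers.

Queue lengths at query times:
  query t=2s: backlog = 3
  query t=6s: backlog = 2
  query t=7s: backlog = 2
  query t=24s: backlog = 1
  query t=26s: backlog = 2

Answer: 3 2 2 1 2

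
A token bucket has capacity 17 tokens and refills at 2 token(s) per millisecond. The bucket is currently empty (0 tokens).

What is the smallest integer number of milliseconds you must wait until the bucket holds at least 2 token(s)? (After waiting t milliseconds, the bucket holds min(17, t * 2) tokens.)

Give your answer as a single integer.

Need t * 2 >= 2, so t >= 2/2.
Smallest integer t = ceil(2/2) = 1.

Answer: 1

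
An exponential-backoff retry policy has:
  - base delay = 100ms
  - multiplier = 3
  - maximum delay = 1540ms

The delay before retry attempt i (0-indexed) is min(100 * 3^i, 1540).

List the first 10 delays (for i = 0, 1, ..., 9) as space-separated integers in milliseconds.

Computing each delay:
  i=0: min(100*3^0, 1540) = 100
  i=1: min(100*3^1, 1540) = 300
  i=2: min(100*3^2, 1540) = 900
  i=3: min(100*3^3, 1540) = 1540
  i=4: min(100*3^4, 1540) = 1540
  i=5: min(100*3^5, 1540) = 1540
  i=6: min(100*3^6, 1540) = 1540
  i=7: min(100*3^7, 1540) = 1540
  i=8: min(100*3^8, 1540) = 1540
  i=9: min(100*3^9, 1540) = 1540

Answer: 100 300 900 1540 1540 1540 1540 1540 1540 1540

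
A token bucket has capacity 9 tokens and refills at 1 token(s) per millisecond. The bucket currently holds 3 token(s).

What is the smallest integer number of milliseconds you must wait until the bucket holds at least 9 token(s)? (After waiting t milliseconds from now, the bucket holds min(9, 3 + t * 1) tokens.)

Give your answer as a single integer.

Need 3 + t * 1 >= 9, so t >= 6/1.
Smallest integer t = ceil(6/1) = 6.

Answer: 6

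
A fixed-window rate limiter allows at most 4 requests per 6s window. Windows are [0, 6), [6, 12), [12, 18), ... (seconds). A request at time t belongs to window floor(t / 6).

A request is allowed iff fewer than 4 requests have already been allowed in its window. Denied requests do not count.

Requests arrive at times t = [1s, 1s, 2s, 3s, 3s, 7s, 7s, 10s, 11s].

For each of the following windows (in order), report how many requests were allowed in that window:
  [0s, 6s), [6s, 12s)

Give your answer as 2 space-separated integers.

Answer: 4 4

Derivation:
Processing requests:
  req#1 t=1s (window 0): ALLOW
  req#2 t=1s (window 0): ALLOW
  req#3 t=2s (window 0): ALLOW
  req#4 t=3s (window 0): ALLOW
  req#5 t=3s (window 0): DENY
  req#6 t=7s (window 1): ALLOW
  req#7 t=7s (window 1): ALLOW
  req#8 t=10s (window 1): ALLOW
  req#9 t=11s (window 1): ALLOW

Allowed counts by window: 4 4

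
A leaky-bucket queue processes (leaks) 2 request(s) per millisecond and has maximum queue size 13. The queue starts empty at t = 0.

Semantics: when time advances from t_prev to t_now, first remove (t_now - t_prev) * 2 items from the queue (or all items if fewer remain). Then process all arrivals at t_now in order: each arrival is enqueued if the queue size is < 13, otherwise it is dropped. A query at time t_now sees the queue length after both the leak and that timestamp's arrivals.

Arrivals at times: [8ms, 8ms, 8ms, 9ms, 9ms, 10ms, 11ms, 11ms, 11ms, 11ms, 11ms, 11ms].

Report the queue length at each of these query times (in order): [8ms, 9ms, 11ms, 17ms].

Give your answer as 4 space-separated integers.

Queue lengths at query times:
  query t=8ms: backlog = 3
  query t=9ms: backlog = 3
  query t=11ms: backlog = 6
  query t=17ms: backlog = 0

Answer: 3 3 6 0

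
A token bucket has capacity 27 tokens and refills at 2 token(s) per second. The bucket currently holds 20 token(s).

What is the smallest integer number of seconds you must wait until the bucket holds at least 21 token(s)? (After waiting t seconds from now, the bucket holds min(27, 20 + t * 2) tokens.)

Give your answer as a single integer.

Need 20 + t * 2 >= 21, so t >= 1/2.
Smallest integer t = ceil(1/2) = 1.

Answer: 1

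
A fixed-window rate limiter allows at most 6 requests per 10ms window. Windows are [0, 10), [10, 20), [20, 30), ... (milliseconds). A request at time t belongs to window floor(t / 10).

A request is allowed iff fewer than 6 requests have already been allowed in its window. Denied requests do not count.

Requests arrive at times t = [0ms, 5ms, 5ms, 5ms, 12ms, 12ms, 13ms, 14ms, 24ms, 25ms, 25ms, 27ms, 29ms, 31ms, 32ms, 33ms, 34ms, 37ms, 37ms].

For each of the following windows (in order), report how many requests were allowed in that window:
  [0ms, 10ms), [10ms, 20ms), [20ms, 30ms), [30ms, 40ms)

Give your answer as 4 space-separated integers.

Processing requests:
  req#1 t=0ms (window 0): ALLOW
  req#2 t=5ms (window 0): ALLOW
  req#3 t=5ms (window 0): ALLOW
  req#4 t=5ms (window 0): ALLOW
  req#5 t=12ms (window 1): ALLOW
  req#6 t=12ms (window 1): ALLOW
  req#7 t=13ms (window 1): ALLOW
  req#8 t=14ms (window 1): ALLOW
  req#9 t=24ms (window 2): ALLOW
  req#10 t=25ms (window 2): ALLOW
  req#11 t=25ms (window 2): ALLOW
  req#12 t=27ms (window 2): ALLOW
  req#13 t=29ms (window 2): ALLOW
  req#14 t=31ms (window 3): ALLOW
  req#15 t=32ms (window 3): ALLOW
  req#16 t=33ms (window 3): ALLOW
  req#17 t=34ms (window 3): ALLOW
  req#18 t=37ms (window 3): ALLOW
  req#19 t=37ms (window 3): ALLOW

Allowed counts by window: 4 4 5 6

Answer: 4 4 5 6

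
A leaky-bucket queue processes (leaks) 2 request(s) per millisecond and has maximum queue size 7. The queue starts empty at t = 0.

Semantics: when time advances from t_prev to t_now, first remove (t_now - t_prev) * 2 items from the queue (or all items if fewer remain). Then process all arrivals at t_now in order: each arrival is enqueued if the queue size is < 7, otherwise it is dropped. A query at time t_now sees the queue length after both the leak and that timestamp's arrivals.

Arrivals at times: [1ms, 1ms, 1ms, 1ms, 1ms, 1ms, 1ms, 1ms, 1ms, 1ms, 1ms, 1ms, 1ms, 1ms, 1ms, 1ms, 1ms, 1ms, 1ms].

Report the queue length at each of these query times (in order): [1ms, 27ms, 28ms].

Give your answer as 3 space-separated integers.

Answer: 7 0 0

Derivation:
Queue lengths at query times:
  query t=1ms: backlog = 7
  query t=27ms: backlog = 0
  query t=28ms: backlog = 0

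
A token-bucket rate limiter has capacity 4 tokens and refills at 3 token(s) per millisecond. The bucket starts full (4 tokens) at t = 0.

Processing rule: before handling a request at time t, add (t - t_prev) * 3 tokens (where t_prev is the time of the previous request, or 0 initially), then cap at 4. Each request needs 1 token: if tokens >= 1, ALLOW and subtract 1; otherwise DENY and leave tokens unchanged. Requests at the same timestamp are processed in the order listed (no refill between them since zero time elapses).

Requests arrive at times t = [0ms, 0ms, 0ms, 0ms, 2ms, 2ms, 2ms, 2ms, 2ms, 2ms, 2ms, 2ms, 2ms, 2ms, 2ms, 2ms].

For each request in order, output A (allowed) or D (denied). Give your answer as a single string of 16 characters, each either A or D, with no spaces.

Simulating step by step:
  req#1 t=0ms: ALLOW
  req#2 t=0ms: ALLOW
  req#3 t=0ms: ALLOW
  req#4 t=0ms: ALLOW
  req#5 t=2ms: ALLOW
  req#6 t=2ms: ALLOW
  req#7 t=2ms: ALLOW
  req#8 t=2ms: ALLOW
  req#9 t=2ms: DENY
  req#10 t=2ms: DENY
  req#11 t=2ms: DENY
  req#12 t=2ms: DENY
  req#13 t=2ms: DENY
  req#14 t=2ms: DENY
  req#15 t=2ms: DENY
  req#16 t=2ms: DENY

Answer: AAAAAAAADDDDDDDD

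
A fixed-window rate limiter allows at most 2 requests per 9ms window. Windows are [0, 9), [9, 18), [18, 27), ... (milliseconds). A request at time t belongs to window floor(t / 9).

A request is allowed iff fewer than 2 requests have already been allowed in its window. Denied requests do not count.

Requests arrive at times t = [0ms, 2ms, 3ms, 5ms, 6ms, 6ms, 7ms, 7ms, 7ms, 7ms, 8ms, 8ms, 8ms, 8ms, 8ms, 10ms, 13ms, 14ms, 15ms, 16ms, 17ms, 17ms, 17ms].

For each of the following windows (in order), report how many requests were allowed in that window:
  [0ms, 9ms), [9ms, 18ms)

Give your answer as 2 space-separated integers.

Processing requests:
  req#1 t=0ms (window 0): ALLOW
  req#2 t=2ms (window 0): ALLOW
  req#3 t=3ms (window 0): DENY
  req#4 t=5ms (window 0): DENY
  req#5 t=6ms (window 0): DENY
  req#6 t=6ms (window 0): DENY
  req#7 t=7ms (window 0): DENY
  req#8 t=7ms (window 0): DENY
  req#9 t=7ms (window 0): DENY
  req#10 t=7ms (window 0): DENY
  req#11 t=8ms (window 0): DENY
  req#12 t=8ms (window 0): DENY
  req#13 t=8ms (window 0): DENY
  req#14 t=8ms (window 0): DENY
  req#15 t=8ms (window 0): DENY
  req#16 t=10ms (window 1): ALLOW
  req#17 t=13ms (window 1): ALLOW
  req#18 t=14ms (window 1): DENY
  req#19 t=15ms (window 1): DENY
  req#20 t=16ms (window 1): DENY
  req#21 t=17ms (window 1): DENY
  req#22 t=17ms (window 1): DENY
  req#23 t=17ms (window 1): DENY

Allowed counts by window: 2 2

Answer: 2 2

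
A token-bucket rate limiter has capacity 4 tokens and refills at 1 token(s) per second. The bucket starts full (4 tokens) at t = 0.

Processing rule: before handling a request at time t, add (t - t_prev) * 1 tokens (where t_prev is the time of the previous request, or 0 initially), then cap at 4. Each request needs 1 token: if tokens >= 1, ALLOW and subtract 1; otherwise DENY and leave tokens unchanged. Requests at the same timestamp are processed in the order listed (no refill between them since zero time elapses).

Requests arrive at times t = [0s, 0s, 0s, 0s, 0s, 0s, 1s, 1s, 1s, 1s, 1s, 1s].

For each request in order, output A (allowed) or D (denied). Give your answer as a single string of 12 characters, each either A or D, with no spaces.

Answer: AAAADDADDDDD

Derivation:
Simulating step by step:
  req#1 t=0s: ALLOW
  req#2 t=0s: ALLOW
  req#3 t=0s: ALLOW
  req#4 t=0s: ALLOW
  req#5 t=0s: DENY
  req#6 t=0s: DENY
  req#7 t=1s: ALLOW
  req#8 t=1s: DENY
  req#9 t=1s: DENY
  req#10 t=1s: DENY
  req#11 t=1s: DENY
  req#12 t=1s: DENY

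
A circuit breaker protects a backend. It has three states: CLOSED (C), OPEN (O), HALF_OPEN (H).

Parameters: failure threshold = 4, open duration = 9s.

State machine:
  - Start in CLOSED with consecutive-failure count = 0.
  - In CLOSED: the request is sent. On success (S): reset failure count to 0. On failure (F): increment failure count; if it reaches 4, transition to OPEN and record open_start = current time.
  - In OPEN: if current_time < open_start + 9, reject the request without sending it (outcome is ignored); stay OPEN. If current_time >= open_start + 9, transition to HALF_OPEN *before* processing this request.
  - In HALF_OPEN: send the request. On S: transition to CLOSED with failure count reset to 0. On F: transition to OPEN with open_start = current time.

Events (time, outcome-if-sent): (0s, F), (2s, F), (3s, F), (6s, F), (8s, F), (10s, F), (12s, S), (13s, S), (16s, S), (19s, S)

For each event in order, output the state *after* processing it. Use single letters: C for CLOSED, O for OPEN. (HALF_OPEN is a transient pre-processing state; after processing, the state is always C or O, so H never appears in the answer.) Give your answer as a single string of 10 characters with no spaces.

State after each event:
  event#1 t=0s outcome=F: state=CLOSED
  event#2 t=2s outcome=F: state=CLOSED
  event#3 t=3s outcome=F: state=CLOSED
  event#4 t=6s outcome=F: state=OPEN
  event#5 t=8s outcome=F: state=OPEN
  event#6 t=10s outcome=F: state=OPEN
  event#7 t=12s outcome=S: state=OPEN
  event#8 t=13s outcome=S: state=OPEN
  event#9 t=16s outcome=S: state=CLOSED
  event#10 t=19s outcome=S: state=CLOSED

Answer: CCCOOOOOCC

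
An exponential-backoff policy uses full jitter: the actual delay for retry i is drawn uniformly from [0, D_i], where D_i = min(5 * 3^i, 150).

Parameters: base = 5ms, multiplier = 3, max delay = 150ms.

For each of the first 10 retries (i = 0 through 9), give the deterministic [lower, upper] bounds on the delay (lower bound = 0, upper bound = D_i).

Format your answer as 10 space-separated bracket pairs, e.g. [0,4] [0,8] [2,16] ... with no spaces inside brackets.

Answer: [0,5] [0,15] [0,45] [0,135] [0,150] [0,150] [0,150] [0,150] [0,150] [0,150]

Derivation:
Computing bounds per retry:
  i=0: D_i=min(5*3^0,150)=5, bounds=[0,5]
  i=1: D_i=min(5*3^1,150)=15, bounds=[0,15]
  i=2: D_i=min(5*3^2,150)=45, bounds=[0,45]
  i=3: D_i=min(5*3^3,150)=135, bounds=[0,135]
  i=4: D_i=min(5*3^4,150)=150, bounds=[0,150]
  i=5: D_i=min(5*3^5,150)=150, bounds=[0,150]
  i=6: D_i=min(5*3^6,150)=150, bounds=[0,150]
  i=7: D_i=min(5*3^7,150)=150, bounds=[0,150]
  i=8: D_i=min(5*3^8,150)=150, bounds=[0,150]
  i=9: D_i=min(5*3^9,150)=150, bounds=[0,150]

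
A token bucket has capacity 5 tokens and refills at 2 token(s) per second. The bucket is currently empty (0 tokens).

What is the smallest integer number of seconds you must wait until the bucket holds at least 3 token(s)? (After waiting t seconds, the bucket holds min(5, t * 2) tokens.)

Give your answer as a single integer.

Need t * 2 >= 3, so t >= 3/2.
Smallest integer t = ceil(3/2) = 2.

Answer: 2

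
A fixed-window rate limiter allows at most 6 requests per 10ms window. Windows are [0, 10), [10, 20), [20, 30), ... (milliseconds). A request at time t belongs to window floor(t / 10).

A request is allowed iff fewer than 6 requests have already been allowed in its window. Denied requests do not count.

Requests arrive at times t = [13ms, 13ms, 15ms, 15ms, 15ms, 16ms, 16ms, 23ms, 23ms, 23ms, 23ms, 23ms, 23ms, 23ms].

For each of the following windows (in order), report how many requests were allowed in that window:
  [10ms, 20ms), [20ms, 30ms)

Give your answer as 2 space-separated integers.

Processing requests:
  req#1 t=13ms (window 1): ALLOW
  req#2 t=13ms (window 1): ALLOW
  req#3 t=15ms (window 1): ALLOW
  req#4 t=15ms (window 1): ALLOW
  req#5 t=15ms (window 1): ALLOW
  req#6 t=16ms (window 1): ALLOW
  req#7 t=16ms (window 1): DENY
  req#8 t=23ms (window 2): ALLOW
  req#9 t=23ms (window 2): ALLOW
  req#10 t=23ms (window 2): ALLOW
  req#11 t=23ms (window 2): ALLOW
  req#12 t=23ms (window 2): ALLOW
  req#13 t=23ms (window 2): ALLOW
  req#14 t=23ms (window 2): DENY

Allowed counts by window: 6 6

Answer: 6 6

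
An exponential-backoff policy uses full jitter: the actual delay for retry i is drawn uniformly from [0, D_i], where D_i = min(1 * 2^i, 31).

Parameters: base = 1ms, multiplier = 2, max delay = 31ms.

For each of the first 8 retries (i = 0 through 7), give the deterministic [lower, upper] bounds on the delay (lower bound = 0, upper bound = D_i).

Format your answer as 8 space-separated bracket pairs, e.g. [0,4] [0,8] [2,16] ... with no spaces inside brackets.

Answer: [0,1] [0,2] [0,4] [0,8] [0,16] [0,31] [0,31] [0,31]

Derivation:
Computing bounds per retry:
  i=0: D_i=min(1*2^0,31)=1, bounds=[0,1]
  i=1: D_i=min(1*2^1,31)=2, bounds=[0,2]
  i=2: D_i=min(1*2^2,31)=4, bounds=[0,4]
  i=3: D_i=min(1*2^3,31)=8, bounds=[0,8]
  i=4: D_i=min(1*2^4,31)=16, bounds=[0,16]
  i=5: D_i=min(1*2^5,31)=31, bounds=[0,31]
  i=6: D_i=min(1*2^6,31)=31, bounds=[0,31]
  i=7: D_i=min(1*2^7,31)=31, bounds=[0,31]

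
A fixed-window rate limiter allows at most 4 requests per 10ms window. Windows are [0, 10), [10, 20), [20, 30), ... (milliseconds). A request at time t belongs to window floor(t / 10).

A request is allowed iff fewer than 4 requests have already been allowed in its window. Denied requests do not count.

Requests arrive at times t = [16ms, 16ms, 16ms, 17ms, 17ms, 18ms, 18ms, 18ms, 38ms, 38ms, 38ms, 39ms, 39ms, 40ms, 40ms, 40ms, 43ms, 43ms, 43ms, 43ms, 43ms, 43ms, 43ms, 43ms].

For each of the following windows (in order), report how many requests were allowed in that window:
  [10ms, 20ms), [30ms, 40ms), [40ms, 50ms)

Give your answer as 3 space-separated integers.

Answer: 4 4 4

Derivation:
Processing requests:
  req#1 t=16ms (window 1): ALLOW
  req#2 t=16ms (window 1): ALLOW
  req#3 t=16ms (window 1): ALLOW
  req#4 t=17ms (window 1): ALLOW
  req#5 t=17ms (window 1): DENY
  req#6 t=18ms (window 1): DENY
  req#7 t=18ms (window 1): DENY
  req#8 t=18ms (window 1): DENY
  req#9 t=38ms (window 3): ALLOW
  req#10 t=38ms (window 3): ALLOW
  req#11 t=38ms (window 3): ALLOW
  req#12 t=39ms (window 3): ALLOW
  req#13 t=39ms (window 3): DENY
  req#14 t=40ms (window 4): ALLOW
  req#15 t=40ms (window 4): ALLOW
  req#16 t=40ms (window 4): ALLOW
  req#17 t=43ms (window 4): ALLOW
  req#18 t=43ms (window 4): DENY
  req#19 t=43ms (window 4): DENY
  req#20 t=43ms (window 4): DENY
  req#21 t=43ms (window 4): DENY
  req#22 t=43ms (window 4): DENY
  req#23 t=43ms (window 4): DENY
  req#24 t=43ms (window 4): DENY

Allowed counts by window: 4 4 4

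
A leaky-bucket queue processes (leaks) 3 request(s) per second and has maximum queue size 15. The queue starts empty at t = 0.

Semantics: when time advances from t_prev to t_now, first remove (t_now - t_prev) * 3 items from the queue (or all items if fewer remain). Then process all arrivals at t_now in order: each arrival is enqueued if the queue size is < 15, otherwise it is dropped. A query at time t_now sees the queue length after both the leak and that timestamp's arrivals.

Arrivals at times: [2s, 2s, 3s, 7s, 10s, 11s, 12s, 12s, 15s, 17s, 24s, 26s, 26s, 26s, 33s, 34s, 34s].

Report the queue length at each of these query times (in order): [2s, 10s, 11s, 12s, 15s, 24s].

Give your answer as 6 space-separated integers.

Answer: 2 1 1 2 1 1

Derivation:
Queue lengths at query times:
  query t=2s: backlog = 2
  query t=10s: backlog = 1
  query t=11s: backlog = 1
  query t=12s: backlog = 2
  query t=15s: backlog = 1
  query t=24s: backlog = 1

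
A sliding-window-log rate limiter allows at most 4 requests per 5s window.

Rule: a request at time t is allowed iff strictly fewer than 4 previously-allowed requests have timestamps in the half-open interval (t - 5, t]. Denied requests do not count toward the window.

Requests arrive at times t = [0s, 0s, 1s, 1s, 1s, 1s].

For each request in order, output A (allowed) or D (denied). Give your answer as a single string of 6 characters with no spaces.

Answer: AAAADD

Derivation:
Tracking allowed requests in the window:
  req#1 t=0s: ALLOW
  req#2 t=0s: ALLOW
  req#3 t=1s: ALLOW
  req#4 t=1s: ALLOW
  req#5 t=1s: DENY
  req#6 t=1s: DENY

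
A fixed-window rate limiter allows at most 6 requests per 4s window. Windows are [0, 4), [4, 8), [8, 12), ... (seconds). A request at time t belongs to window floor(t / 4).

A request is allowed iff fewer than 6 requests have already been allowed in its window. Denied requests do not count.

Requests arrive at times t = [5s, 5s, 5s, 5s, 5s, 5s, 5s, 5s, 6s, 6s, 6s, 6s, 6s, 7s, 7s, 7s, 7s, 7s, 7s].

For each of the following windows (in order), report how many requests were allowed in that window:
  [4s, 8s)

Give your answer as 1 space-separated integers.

Answer: 6

Derivation:
Processing requests:
  req#1 t=5s (window 1): ALLOW
  req#2 t=5s (window 1): ALLOW
  req#3 t=5s (window 1): ALLOW
  req#4 t=5s (window 1): ALLOW
  req#5 t=5s (window 1): ALLOW
  req#6 t=5s (window 1): ALLOW
  req#7 t=5s (window 1): DENY
  req#8 t=5s (window 1): DENY
  req#9 t=6s (window 1): DENY
  req#10 t=6s (window 1): DENY
  req#11 t=6s (window 1): DENY
  req#12 t=6s (window 1): DENY
  req#13 t=6s (window 1): DENY
  req#14 t=7s (window 1): DENY
  req#15 t=7s (window 1): DENY
  req#16 t=7s (window 1): DENY
  req#17 t=7s (window 1): DENY
  req#18 t=7s (window 1): DENY
  req#19 t=7s (window 1): DENY

Allowed counts by window: 6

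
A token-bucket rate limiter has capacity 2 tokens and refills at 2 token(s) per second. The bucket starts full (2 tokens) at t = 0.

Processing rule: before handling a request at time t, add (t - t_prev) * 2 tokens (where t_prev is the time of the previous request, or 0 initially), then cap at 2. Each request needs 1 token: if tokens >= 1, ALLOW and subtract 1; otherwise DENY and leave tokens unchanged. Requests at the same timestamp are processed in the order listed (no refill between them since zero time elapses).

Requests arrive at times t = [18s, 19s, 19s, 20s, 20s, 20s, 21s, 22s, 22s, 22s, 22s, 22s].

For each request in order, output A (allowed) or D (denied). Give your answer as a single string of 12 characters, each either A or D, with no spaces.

Answer: AAAAADAAADDD

Derivation:
Simulating step by step:
  req#1 t=18s: ALLOW
  req#2 t=19s: ALLOW
  req#3 t=19s: ALLOW
  req#4 t=20s: ALLOW
  req#5 t=20s: ALLOW
  req#6 t=20s: DENY
  req#7 t=21s: ALLOW
  req#8 t=22s: ALLOW
  req#9 t=22s: ALLOW
  req#10 t=22s: DENY
  req#11 t=22s: DENY
  req#12 t=22s: DENY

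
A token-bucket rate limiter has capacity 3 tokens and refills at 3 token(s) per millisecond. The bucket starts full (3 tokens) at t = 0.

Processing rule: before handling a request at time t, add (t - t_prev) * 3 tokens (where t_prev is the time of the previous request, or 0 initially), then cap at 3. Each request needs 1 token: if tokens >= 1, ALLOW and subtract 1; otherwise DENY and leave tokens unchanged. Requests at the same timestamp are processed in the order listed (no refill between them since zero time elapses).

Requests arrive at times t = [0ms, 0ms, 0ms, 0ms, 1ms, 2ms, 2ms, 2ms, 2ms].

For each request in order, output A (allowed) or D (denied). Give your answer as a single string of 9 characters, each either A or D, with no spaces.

Answer: AAADAAAAD

Derivation:
Simulating step by step:
  req#1 t=0ms: ALLOW
  req#2 t=0ms: ALLOW
  req#3 t=0ms: ALLOW
  req#4 t=0ms: DENY
  req#5 t=1ms: ALLOW
  req#6 t=2ms: ALLOW
  req#7 t=2ms: ALLOW
  req#8 t=2ms: ALLOW
  req#9 t=2ms: DENY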